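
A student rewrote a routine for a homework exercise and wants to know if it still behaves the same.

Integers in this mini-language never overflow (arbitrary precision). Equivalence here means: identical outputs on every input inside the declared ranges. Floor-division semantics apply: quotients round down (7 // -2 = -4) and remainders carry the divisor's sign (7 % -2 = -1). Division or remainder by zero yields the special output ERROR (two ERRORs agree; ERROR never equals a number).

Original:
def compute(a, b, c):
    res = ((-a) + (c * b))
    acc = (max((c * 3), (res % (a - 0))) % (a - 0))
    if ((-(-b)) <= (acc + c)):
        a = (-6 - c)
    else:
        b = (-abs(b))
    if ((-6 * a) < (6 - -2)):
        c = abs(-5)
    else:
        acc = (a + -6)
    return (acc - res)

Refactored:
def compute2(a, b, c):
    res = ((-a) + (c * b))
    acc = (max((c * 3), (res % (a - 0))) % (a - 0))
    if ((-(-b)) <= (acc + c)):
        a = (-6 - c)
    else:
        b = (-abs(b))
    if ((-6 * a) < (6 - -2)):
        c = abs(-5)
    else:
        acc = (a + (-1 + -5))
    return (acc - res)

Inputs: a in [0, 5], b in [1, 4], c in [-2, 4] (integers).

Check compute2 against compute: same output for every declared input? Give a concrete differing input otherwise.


Side by side, the visible changes include: constant usage differs, and arithmetic usage differs.
Tracing a=1, b=3, c=2: compute: res=5, then acc=0, then ((-(-b)) <= (acc + c)) is false, then b=-3, then ((-6 * a) < (6 - -2)) is true, then c=5, then returns -5 | compute2: res=5, then acc=0, then ((-(-b)) <= (acc + c)) is false, then b=-3, then ((-6 * a) < (6 - -2)) is true, then c=5, then returns -5 — matching result -5.
An exhaustive pass over the 168 declared inputs shows identical outputs.
verdict: equivalent


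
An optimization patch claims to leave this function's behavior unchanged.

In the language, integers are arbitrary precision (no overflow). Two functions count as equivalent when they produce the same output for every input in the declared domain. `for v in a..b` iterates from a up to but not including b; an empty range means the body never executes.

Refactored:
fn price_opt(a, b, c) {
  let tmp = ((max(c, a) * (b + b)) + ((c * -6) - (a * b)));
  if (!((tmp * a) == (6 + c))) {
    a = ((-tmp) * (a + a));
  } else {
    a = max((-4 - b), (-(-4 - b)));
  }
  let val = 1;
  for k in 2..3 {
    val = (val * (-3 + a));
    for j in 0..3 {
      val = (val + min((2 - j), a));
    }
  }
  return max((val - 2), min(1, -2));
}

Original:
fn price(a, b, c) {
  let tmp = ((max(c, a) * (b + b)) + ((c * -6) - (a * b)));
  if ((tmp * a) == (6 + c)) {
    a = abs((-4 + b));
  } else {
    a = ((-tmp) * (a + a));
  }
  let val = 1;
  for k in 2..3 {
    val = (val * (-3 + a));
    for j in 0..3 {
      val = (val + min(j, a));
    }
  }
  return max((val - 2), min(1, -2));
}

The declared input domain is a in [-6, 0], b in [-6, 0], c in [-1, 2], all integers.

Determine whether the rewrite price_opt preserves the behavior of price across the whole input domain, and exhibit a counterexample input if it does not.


Not equivalent: a=-1, b=-6, c=0 separates them (8 vs 0).
price: tmp becomes -6; next ((tmp * a) == (6 + c)) evaluates to true; next a becomes 10; next val becomes 1; next at k=2:; next val becomes 7; next at j=0:; next val becomes 7; next at j=1:; next val becomes 8; next at j=2:; next val becomes 10; next final value 8
price_opt: tmp becomes -6; next (!((tmp * a) == (6 + c))) evaluates to false; next a becomes 2; next val becomes 1; next at k=2:; next val becomes -1; next at j=0:; next val becomes 1; next at j=1:; next val becomes 2; next at j=2:; next val becomes 2; next final value 0
verdict: not equivalent; witness: a=-1, b=-6, c=0


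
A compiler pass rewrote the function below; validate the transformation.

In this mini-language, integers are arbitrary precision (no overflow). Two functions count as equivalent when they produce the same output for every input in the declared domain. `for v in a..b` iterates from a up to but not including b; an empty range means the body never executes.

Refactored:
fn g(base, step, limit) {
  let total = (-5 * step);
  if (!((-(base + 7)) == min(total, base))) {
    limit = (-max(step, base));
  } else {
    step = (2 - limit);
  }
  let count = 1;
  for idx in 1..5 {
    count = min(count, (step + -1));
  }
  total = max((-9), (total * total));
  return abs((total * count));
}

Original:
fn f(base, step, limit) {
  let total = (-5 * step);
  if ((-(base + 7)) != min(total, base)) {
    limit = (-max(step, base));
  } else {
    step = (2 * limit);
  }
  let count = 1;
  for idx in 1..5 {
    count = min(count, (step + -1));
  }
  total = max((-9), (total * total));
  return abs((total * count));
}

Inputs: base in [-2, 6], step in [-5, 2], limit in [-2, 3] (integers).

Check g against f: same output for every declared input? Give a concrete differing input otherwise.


The rewrite breaks on base=-2, step=1, limit=-2, where the results are 125 and 25.
f: total = -5; ((-(base + 7)) != min(total, base)) -> false; step = -4; count = 1; [idx=1]; count = -5; [idx=2]; count = -5; [idx=3]; count = -5; [idx=4]; count = -5; total = 25; return 125
g: total = -5; (!((-(base + 7)) == min(total, base))) -> false; step = 4; count = 1; [idx=1]; count = 1; [idx=2]; count = 1; [idx=3]; count = 1; [idx=4]; count = 1; total = 25; return 25
verdict: not equivalent; witness: base=-2, step=1, limit=-2


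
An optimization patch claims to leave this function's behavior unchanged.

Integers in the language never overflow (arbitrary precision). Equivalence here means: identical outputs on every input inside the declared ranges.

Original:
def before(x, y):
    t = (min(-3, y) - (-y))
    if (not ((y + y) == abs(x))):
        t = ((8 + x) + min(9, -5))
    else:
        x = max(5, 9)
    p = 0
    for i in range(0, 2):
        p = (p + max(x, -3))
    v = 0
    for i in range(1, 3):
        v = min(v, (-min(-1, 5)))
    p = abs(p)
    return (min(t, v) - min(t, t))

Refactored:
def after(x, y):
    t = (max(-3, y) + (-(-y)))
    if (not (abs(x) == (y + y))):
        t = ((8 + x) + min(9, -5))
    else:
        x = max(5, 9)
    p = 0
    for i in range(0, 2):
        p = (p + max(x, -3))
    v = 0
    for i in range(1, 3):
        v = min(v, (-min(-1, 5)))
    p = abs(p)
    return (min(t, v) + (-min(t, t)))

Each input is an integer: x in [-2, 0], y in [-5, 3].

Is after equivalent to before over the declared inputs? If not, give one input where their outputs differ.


These are not equivalent — on x=-2, y=1 the outputs split (0 vs -2).
before: t=-2, then (not ((y + y) == abs(x))) is false, then x=9, then p=0, then (i=0), then p=9, then (i=1), then p=18, then v=0, then (i=1), then v=0, then (i=2), then v=0, then p=18, then returns 0
after: t=2, then (not (abs(x) == (y + y))) is false, then x=9, then p=0, then (i=0), then p=9, then (i=1), then p=18, then v=0, then (i=1), then v=0, then (i=2), then v=0, then p=18, then returns -2
verdict: not equivalent; witness: x=-2, y=1


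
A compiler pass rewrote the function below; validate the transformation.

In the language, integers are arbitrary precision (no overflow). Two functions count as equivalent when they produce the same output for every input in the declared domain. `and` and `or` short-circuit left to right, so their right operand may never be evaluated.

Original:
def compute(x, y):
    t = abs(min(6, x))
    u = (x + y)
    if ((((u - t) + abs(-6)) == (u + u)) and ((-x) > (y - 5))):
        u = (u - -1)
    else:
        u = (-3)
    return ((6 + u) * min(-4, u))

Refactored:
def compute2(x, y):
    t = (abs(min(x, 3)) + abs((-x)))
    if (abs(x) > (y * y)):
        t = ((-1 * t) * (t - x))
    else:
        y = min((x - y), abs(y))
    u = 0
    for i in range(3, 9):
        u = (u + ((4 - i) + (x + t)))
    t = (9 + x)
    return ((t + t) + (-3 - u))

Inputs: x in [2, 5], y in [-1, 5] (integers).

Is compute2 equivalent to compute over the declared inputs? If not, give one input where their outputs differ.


Not equivalent: x=2, y=-1 separates them (-12 vs 64).
compute: t=2, then u=1, then ((((u - t) + abs(-6)) == (u + u)) and ((-x) > (y - 5))) is false, then u=-3, then returns -12
compute2: t=4, then (abs(x) > (y * y)) is true, then t=-8, then u=0, then (i=3), then u=-5, then (i=4), then u=-11, then (i=5), then u=-18, then (i=6), then u=-26, then (i=7), then u=-35, then (i=8), then u=-45, then t=11, then returns 64
verdict: not equivalent; witness: x=2, y=-1


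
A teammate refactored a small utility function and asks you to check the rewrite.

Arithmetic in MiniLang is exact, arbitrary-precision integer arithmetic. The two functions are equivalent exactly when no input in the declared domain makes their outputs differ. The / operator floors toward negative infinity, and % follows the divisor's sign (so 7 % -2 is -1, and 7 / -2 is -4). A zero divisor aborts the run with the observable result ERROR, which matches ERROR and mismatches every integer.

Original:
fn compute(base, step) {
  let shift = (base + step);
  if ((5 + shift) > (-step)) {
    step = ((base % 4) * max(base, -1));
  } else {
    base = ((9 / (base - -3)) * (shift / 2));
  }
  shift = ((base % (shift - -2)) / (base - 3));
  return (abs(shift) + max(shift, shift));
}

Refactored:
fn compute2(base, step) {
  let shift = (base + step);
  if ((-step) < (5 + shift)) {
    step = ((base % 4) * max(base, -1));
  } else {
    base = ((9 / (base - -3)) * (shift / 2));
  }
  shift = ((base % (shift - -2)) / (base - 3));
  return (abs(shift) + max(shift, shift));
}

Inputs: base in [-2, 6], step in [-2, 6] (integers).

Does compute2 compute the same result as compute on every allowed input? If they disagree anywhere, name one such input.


This is a faithful refactor — comparison usage differs, but the computed results match everywhere.
One worked example (base=-2, step=-2) — compute: shift becomes -4; next ((5 + shift) > (-step)) evaluates to false; next base becomes -18; next shift becomes 0; next final value 0; compute2: shift becomes -4; next ((-step) < (5 + shift)) evaluates to false; next base becomes -18; next shift becomes 0; next final value 0; agreement on 0.
Sweeping the whole domain (81 inputs) finds no disagreement.
verdict: equivalent


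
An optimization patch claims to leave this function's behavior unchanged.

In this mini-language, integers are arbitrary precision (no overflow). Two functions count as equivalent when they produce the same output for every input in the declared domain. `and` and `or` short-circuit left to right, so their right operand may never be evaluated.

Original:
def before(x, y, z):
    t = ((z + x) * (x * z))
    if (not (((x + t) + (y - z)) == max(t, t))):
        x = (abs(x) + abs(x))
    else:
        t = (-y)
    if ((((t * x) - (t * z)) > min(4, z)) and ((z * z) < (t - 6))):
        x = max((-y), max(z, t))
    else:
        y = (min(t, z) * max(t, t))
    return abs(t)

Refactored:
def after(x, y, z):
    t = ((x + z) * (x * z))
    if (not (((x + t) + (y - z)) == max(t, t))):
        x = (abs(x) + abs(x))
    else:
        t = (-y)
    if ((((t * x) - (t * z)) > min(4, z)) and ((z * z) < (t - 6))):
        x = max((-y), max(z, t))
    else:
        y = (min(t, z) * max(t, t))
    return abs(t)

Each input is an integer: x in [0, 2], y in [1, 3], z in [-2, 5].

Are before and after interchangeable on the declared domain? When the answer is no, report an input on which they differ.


Equivalent — the differences include same computation, different form, yet no declared input distinguishes the two.
Spot check at x=1, y=1, z=5 — before: t=30, then (not (((x + t) + (y - z)) == max(t, t))) is true, then x=2, then ((((t * x) - (t * z)) > min(4, z)) and ((z * z) < (t - 6))) is false, then y=150, then returns 30. after: t=30, then (not (((x + t) + (y - z)) == max(t, t))) is true, then x=2, then ((((t * x) - (t * z)) > min(4, z)) and ((z * z) < (t - 6))) is false, then y=150, then returns 30. Both give 30.
An exhaustive pass over the 72 declared inputs shows identical outputs.
verdict: equivalent


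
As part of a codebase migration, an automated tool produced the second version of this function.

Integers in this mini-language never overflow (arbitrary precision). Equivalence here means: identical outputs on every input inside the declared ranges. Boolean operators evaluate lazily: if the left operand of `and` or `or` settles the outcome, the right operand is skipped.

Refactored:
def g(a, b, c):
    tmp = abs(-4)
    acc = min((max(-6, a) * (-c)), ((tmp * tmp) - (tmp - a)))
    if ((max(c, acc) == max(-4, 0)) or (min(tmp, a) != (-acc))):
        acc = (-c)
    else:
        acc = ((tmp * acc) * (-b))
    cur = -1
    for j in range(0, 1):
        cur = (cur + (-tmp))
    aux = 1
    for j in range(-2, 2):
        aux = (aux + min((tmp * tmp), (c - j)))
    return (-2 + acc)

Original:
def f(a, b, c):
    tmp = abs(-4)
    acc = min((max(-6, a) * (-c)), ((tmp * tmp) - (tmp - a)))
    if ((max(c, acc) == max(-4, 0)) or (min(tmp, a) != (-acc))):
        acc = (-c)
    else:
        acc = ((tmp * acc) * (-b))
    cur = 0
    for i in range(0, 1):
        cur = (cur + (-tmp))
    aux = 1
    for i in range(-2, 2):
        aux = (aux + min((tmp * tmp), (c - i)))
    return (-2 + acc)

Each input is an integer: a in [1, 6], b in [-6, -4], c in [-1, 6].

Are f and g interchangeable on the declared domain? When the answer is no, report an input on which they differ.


Although `0` became `-1`, no input in the stated domain can expose it.
Tracing a=1, b=-5, c=1: f: tmp = 4; acc = -1; ((max(c, acc) == max(-4, 0)) or (min(tmp, a) != (-acc))) -> false; acc = -20; cur = 0; [i=0]; cur = -4; aux = 1; [i=-2]; aux = 4; [i=-1]; aux = 6; [i=0]; aux = 7; [i=1]; aux = 7; return -22 | g: tmp = 4; acc = -1; ((max(c, acc) == max(-4, 0)) or (min(tmp, a) != (-acc))) -> false; acc = -20; cur = -1; [j=0]; cur = -5; aux = 1; [j=-2]; aux = 4; [j=-1]; aux = 6; [j=0]; aux = 7; [j=1]; aux = 7; return -22 — matching result -22.
An exhaustive pass over the 144 declared inputs shows identical outputs.
verdict: equivalent


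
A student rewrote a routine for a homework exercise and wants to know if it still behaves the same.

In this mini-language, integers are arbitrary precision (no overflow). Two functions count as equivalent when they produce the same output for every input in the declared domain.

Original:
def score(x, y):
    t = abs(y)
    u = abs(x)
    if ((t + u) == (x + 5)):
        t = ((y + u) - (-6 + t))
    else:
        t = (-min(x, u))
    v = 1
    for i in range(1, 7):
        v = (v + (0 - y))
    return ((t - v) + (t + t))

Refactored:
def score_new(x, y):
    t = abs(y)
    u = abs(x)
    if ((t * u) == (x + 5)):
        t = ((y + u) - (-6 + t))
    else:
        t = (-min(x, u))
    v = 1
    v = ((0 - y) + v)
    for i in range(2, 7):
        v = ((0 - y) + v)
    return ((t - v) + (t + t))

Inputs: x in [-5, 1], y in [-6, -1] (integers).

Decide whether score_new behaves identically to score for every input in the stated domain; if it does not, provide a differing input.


Run the pair on x=-2, y=-1.
score: t=1, then u=2, then ((t + u) == (x + 5)) is true, then t=6, then v=1, then (i=1), then v=2, then (i=2), then v=3, then (i=3), then v=4, then (i=4), then v=5, then (i=5), then v=6, then (i=6), then v=7, then returns 11
score_new: t=1, then u=2, then ((t * u) == (x + 5)) is false, then t=2, then v=1, then v=2, then (i=2), then v=3, then (i=3), then v=4, then (i=4), then v=5, then (i=5), then v=6, then (i=6), then v=7, then returns -1
11 against -1: the behavior changed.
verdict: not equivalent; witness: x=-2, y=-1


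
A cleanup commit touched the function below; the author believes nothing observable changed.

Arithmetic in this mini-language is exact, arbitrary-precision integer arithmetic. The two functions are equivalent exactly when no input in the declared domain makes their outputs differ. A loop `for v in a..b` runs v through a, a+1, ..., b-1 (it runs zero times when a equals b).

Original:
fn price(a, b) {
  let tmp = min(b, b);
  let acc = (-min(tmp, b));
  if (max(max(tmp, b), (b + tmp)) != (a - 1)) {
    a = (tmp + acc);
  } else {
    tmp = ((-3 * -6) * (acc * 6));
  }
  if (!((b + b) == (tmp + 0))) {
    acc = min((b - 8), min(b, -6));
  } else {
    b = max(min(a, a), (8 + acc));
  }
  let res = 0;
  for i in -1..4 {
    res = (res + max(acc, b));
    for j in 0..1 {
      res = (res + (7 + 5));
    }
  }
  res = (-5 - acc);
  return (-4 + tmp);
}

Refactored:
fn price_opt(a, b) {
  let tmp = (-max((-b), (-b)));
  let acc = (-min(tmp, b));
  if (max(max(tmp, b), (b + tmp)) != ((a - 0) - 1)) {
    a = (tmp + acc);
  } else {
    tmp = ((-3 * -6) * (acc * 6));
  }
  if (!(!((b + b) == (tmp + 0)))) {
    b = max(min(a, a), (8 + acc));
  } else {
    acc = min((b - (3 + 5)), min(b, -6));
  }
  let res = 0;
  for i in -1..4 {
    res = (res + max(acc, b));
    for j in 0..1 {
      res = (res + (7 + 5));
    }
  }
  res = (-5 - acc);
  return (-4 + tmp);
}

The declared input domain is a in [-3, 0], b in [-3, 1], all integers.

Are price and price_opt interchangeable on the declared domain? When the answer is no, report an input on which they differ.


This is a faithful refactor — arithmetic usage differs, boolean connective usage differs, min/max/abs usage differs, constant usage differs, but the computed results match everywhere.
One worked example (a=-2, b=0) — price: tmp := 0 | acc := 0 | (max(max(tmp, b), (b + tmp)) != (a - 1)): true | a := 0 | (!((b + b) == (tmp + 0))): false | b := 8 | res := 0 | iter i=-1: | res := 8 | iter j=0: | res := 20 | iter i=0: | res := 28 | iter j=0: | res := 40 | iter i=1: | res := 48 | iter j=0: | res := 60 | iter i=2: | res := 68 | iter j=0: | res := 80 | iter i=3: | res := 88 | iter j=0: | res := 100 | res := -5 | result -4; price_opt: tmp := 0 | acc := 0 | (max(max(tmp, b), (b + tmp)) != ((a - 0) - 1)): true | a := 0 | (!(!((b + b) == (tmp + 0)))): true | b := 8 | res := 0 | iter i=-1: | res := 8 | iter j=0: | res := 20 | iter i=0: | res := 28 | iter j=0: | res := 40 | iter i=1: | res := 48 | iter j=0: | res := 60 | iter i=2: | res := 68 | iter j=0: | res := 80 | iter i=3: | res := 88 | iter j=0: | res := 100 | res := -5 | result -4; agreement on -4.
Sweeping the whole domain (20 inputs) finds no disagreement.
verdict: equivalent


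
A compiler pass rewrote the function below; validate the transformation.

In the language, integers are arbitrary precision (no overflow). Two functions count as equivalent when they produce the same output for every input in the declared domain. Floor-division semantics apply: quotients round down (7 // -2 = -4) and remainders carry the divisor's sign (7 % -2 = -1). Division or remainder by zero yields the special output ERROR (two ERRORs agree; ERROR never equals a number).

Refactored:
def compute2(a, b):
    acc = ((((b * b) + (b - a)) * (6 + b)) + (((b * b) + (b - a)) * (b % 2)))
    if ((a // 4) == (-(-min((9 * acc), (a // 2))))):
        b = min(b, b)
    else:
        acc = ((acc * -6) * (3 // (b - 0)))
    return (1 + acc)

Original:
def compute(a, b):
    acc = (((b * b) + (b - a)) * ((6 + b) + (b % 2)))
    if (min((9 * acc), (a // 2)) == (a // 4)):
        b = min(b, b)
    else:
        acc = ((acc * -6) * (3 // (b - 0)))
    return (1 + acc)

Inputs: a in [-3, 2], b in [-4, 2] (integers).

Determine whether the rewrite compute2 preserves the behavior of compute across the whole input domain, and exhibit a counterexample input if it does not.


The two are interchangeable: arithmetic usage differs, and every declared input agrees.
As a probe, take a=2, b=0: compute runs acc becomes -12; next (min((9 * acc), (a // 2)) == (a // 4)) evaluates to false; next hits division by zero so the output is ERROR; compute2 runs acc becomes -12; next ((a // 4) == (-(-min((9 * acc), (a // 2))))) evaluates to false; next hits division by zero so the output is ERROR; both end at ERROR.
Sweeping the whole domain (42 inputs) finds no disagreement.
verdict: equivalent


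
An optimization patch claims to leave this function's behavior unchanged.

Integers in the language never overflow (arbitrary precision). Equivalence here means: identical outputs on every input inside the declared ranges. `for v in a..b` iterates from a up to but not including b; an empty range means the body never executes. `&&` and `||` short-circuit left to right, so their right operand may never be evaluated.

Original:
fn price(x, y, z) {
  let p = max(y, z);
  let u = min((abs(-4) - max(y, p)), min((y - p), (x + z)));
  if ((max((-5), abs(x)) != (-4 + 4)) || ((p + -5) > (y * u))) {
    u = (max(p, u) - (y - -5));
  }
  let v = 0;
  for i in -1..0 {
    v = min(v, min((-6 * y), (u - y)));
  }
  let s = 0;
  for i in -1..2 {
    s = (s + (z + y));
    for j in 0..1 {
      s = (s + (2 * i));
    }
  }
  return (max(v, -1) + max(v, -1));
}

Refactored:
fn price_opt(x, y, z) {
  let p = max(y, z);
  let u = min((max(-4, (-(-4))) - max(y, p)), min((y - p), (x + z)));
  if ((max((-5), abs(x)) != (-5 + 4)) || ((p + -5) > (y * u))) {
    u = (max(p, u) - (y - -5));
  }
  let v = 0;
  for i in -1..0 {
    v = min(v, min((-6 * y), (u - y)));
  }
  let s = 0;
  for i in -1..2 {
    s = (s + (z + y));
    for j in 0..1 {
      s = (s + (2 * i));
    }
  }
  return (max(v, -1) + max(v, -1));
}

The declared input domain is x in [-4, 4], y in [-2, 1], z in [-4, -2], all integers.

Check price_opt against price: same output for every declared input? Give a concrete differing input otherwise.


Run the pair on x=0, y=-2, z=-2.
price: p becomes -2; next u becomes -2; next ((max((-5), abs(x)) != (-4 + 4)) || ((p + -5) > (y * u))) evaluates to false; next v becomes 0; next at i=-1:; next v becomes 0; next s becomes 0; next at i=-1:; next s becomes -4; next at j=0:; next s becomes -6; next at i=0:; next s becomes -10; next at j=0:; next s becomes -10; next at i=1:; next s becomes -14; next at j=0:; next s becomes -12; next final value 0
price_opt: p becomes -2; next u becomes -2; next ((max((-5), abs(x)) != (-5 + 4)) || ((p + -5) > (y * u))) evaluates to true; next u becomes -5; next v becomes 0; next at i=-1:; next v becomes -3; next s becomes 0; next at i=-1:; next s becomes -4; next at j=0:; next s becomes -6; next at i=0:; next s becomes -10; next at j=0:; next s becomes -10; next at i=1:; next s becomes -14; next at j=0:; next s becomes -12; next final value -2
0 != -2, so the rewrite changes behavior.
verdict: not equivalent; witness: x=0, y=-2, z=-2


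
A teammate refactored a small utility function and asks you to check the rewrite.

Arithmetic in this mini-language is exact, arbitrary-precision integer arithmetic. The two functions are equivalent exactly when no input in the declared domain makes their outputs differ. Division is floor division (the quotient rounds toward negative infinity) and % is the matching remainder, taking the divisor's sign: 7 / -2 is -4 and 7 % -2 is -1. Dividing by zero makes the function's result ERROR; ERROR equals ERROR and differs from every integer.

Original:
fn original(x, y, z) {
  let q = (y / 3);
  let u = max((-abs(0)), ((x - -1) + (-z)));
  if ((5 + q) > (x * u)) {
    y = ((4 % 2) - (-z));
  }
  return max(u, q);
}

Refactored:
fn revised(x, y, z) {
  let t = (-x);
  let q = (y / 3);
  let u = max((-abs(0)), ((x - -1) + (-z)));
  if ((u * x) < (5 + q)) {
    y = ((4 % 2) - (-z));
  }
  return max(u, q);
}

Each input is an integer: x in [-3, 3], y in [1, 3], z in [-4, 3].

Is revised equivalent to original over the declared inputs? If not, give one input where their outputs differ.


Changes here: local variable names differ, and comparison usage differs, and statement counts differ; the full 168-point sweep finds no disagreement.
verdict: equivalent


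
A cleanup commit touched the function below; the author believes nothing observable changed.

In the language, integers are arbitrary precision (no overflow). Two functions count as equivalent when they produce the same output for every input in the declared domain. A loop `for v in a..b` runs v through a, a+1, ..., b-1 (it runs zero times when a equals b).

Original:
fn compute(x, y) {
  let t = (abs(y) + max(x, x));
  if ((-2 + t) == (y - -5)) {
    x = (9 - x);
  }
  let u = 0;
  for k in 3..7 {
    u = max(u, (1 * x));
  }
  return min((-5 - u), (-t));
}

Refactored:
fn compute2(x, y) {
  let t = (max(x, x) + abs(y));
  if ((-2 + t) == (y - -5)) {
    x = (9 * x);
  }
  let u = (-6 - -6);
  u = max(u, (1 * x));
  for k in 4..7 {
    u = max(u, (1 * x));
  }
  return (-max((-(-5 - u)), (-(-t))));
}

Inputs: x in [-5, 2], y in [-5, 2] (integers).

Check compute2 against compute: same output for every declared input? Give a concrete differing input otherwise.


At x=-3, y=-5: compute gives -17, compute2 gives -5.
verdict: not equivalent; witness: x=-3, y=-5


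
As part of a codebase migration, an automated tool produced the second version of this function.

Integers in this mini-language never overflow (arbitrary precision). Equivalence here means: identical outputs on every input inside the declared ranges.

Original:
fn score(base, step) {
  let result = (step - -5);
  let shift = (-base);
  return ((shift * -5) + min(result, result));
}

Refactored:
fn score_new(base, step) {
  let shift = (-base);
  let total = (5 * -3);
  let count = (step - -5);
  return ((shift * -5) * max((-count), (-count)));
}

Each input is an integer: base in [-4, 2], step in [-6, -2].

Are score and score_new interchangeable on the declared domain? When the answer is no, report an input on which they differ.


At base=-4, step=-6: score gives -21, score_new gives -20.
verdict: not equivalent; witness: base=-4, step=-6


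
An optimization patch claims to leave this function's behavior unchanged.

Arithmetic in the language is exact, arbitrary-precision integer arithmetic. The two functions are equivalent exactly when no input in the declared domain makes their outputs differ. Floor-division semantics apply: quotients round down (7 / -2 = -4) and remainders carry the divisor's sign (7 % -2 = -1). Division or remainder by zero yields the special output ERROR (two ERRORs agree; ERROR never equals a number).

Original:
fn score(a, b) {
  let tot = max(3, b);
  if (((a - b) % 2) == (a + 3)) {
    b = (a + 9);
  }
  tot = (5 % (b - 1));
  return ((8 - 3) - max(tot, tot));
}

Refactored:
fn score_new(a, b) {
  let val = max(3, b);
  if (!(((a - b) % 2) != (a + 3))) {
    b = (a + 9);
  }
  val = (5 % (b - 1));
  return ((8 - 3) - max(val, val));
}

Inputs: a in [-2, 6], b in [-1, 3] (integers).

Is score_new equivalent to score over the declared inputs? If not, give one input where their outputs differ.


Comparing the listings, the differences include: comparison usage differs, local variable names differ, boolean connective usage differs.
Spot check at a=6, b=2 — score: tot := 3 | (((a - b) % 2) == (a + 3)): false | tot := 0 | result 5. score_new: val := 3 | (!(((a - b) % 2) != (a + 3))): false | val := 0 | result 5. Both give 5.
Every one of the 45 inputs gives matching results.
verdict: equivalent


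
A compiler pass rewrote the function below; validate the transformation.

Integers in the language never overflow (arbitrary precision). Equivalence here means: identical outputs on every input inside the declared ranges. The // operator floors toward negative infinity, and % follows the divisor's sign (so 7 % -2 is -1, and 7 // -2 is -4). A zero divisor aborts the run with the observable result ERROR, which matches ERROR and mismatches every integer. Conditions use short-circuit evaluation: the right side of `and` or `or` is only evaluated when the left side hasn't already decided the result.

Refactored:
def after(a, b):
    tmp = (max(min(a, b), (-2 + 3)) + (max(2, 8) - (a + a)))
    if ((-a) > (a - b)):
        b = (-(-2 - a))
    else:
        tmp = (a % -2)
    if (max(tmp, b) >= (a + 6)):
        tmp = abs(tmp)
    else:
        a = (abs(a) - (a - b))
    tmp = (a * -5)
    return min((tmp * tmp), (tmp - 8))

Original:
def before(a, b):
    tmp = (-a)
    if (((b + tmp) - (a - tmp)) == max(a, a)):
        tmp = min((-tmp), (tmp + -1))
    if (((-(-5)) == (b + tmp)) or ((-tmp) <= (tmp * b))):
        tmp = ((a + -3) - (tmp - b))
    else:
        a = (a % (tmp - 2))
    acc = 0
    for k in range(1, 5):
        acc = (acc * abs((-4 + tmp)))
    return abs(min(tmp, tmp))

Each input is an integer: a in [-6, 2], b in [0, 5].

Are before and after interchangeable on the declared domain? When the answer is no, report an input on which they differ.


a=-6, b=0 yields 15 from before but 22 from after.
verdict: not equivalent; witness: a=-6, b=0


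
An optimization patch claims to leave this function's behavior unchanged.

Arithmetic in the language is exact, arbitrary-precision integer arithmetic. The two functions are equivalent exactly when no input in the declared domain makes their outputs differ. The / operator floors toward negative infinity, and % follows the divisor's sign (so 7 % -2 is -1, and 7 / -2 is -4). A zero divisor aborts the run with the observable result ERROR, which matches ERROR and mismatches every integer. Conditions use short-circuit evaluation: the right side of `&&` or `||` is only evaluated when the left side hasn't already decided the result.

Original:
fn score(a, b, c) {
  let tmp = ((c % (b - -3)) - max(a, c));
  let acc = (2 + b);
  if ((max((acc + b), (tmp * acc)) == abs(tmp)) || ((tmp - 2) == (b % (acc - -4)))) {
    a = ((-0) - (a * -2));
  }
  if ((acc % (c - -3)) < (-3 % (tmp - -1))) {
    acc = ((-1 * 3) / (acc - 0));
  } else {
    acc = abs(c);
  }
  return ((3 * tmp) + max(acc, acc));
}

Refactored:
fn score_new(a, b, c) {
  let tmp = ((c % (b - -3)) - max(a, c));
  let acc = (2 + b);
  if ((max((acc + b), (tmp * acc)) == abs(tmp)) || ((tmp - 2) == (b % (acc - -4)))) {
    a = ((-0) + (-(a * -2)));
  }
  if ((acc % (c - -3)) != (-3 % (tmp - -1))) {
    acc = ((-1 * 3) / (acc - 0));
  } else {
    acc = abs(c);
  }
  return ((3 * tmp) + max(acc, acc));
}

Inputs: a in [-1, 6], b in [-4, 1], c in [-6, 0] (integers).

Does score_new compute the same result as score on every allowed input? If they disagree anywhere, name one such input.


There is a counterexample at a=-1, b=-4, c=0: 0 on one side, 1 on the other.
score: tmp := 0 | acc := -2 | ((max((acc + b), (tmp * acc)) == abs(tmp)) || ((tmp - 2) == (b % (acc - -4)))): true | a := -2 | ((acc % (c - -3)) < (-3 % (tmp - -1))): false | acc := 0 | result 0
score_new: tmp := 0 | acc := -2 | ((max((acc + b), (tmp * acc)) == abs(tmp)) || ((tmp - 2) == (b % (acc - -4)))): true | a := -2 | ((acc % (c - -3)) != (-3 % (tmp - -1))): true | acc := 1 | result 1
verdict: not equivalent; witness: a=-1, b=-4, c=0


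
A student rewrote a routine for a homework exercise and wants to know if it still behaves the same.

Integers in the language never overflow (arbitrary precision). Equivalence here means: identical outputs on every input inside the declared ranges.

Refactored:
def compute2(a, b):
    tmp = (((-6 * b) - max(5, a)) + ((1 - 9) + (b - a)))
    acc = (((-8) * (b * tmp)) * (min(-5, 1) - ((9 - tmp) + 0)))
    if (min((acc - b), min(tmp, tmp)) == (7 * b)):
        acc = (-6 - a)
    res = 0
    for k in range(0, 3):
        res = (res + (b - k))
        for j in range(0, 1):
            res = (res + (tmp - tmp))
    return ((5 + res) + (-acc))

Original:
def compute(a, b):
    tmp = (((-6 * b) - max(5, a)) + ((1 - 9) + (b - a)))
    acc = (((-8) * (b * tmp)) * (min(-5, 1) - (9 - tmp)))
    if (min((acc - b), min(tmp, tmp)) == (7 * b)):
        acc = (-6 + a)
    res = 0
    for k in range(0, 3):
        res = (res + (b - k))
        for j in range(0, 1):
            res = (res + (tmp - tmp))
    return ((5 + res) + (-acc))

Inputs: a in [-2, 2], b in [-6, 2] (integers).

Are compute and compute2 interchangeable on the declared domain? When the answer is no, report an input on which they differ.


Not equivalent: a=-1, b=-1 separates them (6 vs 4).
compute: tmp = -7; acc = 1176; (min((acc - b), min(tmp, tmp)) == (7 * b)) -> true; acc = -7; res = 0; [k=0]; res = -1; [j=0]; res = -1; [k=1]; res = -3; [j=0]; res = -3; [k=2]; res = -6; [j=0]; res = -6; return 6
compute2: tmp = -7; acc = 1176; (min((acc - b), min(tmp, tmp)) == (7 * b)) -> true; acc = -5; res = 0; [k=0]; res = -1; [j=0]; res = -1; [k=1]; res = -3; [j=0]; res = -3; [k=2]; res = -6; [j=0]; res = -6; return 4
verdict: not equivalent; witness: a=-1, b=-1


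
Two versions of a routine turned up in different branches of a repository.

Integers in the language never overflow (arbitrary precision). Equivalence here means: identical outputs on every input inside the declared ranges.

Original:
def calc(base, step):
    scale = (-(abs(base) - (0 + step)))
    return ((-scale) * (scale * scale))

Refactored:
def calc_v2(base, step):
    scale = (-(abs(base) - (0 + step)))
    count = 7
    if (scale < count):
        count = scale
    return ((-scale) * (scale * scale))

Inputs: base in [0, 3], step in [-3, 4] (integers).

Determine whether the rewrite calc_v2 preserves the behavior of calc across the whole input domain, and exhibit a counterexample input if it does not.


The two are interchangeable: comparison usage differs, and local variable names differ, and constant usage differs, and branching structure differs, and statement counts differ, and every declared input agrees.
Spot check at base=3, step=-3 — calc: scale = -6; return 216. calc_v2: scale = -6; count = 7; (scale < count) -> true; count = -6; return 216. Both give 216.
An exhaustive pass over the 32 declared inputs shows identical outputs.
verdict: equivalent


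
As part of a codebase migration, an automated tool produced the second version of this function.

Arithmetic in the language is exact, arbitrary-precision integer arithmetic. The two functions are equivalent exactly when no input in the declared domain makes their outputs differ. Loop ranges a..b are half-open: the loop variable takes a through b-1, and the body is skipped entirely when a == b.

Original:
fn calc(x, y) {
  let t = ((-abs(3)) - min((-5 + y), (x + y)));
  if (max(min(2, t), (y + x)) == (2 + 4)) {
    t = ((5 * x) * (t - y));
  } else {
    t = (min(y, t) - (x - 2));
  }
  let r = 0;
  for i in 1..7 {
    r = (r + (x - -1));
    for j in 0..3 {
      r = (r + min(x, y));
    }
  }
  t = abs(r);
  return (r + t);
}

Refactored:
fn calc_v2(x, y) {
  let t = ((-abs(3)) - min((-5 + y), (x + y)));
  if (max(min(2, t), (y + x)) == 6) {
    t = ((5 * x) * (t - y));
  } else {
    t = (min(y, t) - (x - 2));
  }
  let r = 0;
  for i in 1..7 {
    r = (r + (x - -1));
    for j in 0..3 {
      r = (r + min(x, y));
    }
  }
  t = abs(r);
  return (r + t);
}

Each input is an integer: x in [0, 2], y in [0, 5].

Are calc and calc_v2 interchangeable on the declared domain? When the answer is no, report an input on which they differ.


The two are interchangeable: constant usage differs; arithmetic usage differs, and every declared input agrees.
Tracing x=2, y=0: calc: t := 2 | (max(min(2, t), (y + x)) == (2 + 4)): false | t := 0 | r := 0 | iter i=1: | r := 3 | iter j=0: | r := 3 | iter j=1: | r := 3 | iter j=2: | r := 3 | iter i=2: | r := 6 | iter j=0: | r := 6 | iter j=1: | r := 6 | iter j=2: | r := 6 | iter i=3: | r := 9 | iter j=0: | r := 9 | iter j=1: | r := 9 | iter j=2: | r := 9 | iter i=4: | r := 12 | iter j=0: | r := 12 | iter j=1: | r := 12 | iter j=2: | r := 12 | iter i=5: | r := 15 | iter j=0: | r := 15 | iter j=1: | r := 15 | iter j=2: | r := 15 | iter i=6: | r := 18 | iter j=0: | r := 18 | iter j=1: | r := 18 | iter j=2: | r := 18 | t := 18 | result 36 | calc_v2: t := 2 | (max(min(2, t), (y + x)) == 6): false | t := 0 | r := 0 | iter i=1: | r := 3 | iter j=0: | r := 3 | iter j=1: | r := 3 | iter j=2: | r := 3 | iter i=2: | r := 6 | iter j=0: | r := 6 | iter j=1: | r := 6 | iter j=2: | r := 6 | iter i=3: | r := 9 | iter j=0: | r := 9 | iter j=1: | r := 9 | iter j=2: | r := 9 | iter i=4: | r := 12 | iter j=0: | r := 12 | iter j=1: | r := 12 | iter j=2: | r := 12 | iter i=5: | r := 15 | iter j=0: | r := 15 | iter j=1: | r := 15 | iter j=2: | r := 15 | iter i=6: | r := 18 | iter j=0: | r := 18 | iter j=1: | r := 18 | iter j=2: | r := 18 | t := 18 | result 36 — matching result 36.
Checked all 18 inputs in the declared domain: the outputs agree on every one.
verdict: equivalent


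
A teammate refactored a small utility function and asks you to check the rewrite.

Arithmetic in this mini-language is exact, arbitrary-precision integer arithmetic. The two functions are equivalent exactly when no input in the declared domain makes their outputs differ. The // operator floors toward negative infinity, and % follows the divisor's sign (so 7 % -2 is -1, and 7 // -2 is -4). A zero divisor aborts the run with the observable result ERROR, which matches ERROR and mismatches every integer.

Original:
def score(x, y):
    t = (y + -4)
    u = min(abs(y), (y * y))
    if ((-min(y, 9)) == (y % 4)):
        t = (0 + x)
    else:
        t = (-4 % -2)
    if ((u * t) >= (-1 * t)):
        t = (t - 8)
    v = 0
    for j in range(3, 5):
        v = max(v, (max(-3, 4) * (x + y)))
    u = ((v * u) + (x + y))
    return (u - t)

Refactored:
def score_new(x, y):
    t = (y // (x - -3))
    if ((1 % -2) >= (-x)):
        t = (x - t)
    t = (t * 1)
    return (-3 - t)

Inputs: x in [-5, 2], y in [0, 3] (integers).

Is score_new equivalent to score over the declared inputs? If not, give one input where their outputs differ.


These are not equivalent — on x=-5, y=0 the outputs split (0 vs -3).
score: t := -4 | u := 0 | ((-min(y, 9)) == (y % 4)): true | t := -5 | ((u * t) >= (-1 * t)): false | v := 0 | iter j=3: | v := 0 | iter j=4: | v := 0 | u := -5 | result 0
score_new: t := 0 | ((1 % -2) >= (-x)): false | t := 0 | result -3
verdict: not equivalent; witness: x=-5, y=0


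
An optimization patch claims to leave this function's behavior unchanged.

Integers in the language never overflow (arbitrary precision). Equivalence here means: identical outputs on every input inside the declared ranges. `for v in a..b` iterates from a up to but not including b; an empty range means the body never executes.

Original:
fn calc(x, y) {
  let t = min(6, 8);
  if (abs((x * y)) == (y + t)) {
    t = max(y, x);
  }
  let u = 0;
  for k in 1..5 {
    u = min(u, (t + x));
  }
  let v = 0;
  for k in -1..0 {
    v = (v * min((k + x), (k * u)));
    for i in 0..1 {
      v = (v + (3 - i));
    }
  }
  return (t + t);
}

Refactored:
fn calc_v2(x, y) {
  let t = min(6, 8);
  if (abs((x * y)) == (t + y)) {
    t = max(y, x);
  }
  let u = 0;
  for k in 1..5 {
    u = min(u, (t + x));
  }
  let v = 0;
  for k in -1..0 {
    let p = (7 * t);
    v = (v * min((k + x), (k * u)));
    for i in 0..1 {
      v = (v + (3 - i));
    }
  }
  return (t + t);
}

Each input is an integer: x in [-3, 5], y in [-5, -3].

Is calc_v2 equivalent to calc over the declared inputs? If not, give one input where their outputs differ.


Changes here: arithmetic usage differs, plus statement counts differ, plus constant usage differs, plus local variable names differ; the full 27-point sweep finds no disagreement.
verdict: equivalent


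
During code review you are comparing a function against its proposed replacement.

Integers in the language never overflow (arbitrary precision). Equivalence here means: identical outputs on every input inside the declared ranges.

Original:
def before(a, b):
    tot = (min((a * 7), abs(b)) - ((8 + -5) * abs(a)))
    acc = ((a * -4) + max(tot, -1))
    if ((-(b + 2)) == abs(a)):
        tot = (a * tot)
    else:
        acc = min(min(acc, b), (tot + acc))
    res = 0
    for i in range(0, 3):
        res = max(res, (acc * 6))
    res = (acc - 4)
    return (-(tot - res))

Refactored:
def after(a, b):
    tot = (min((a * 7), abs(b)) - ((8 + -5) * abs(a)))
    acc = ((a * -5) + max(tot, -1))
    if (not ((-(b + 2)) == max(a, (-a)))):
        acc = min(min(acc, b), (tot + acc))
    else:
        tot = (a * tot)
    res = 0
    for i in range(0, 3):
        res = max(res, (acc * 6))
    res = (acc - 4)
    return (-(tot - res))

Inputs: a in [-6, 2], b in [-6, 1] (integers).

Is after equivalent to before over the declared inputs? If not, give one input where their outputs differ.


a=-6, b=-6 yields 19 from before but 25 from after.
verdict: not equivalent; witness: a=-6, b=-6


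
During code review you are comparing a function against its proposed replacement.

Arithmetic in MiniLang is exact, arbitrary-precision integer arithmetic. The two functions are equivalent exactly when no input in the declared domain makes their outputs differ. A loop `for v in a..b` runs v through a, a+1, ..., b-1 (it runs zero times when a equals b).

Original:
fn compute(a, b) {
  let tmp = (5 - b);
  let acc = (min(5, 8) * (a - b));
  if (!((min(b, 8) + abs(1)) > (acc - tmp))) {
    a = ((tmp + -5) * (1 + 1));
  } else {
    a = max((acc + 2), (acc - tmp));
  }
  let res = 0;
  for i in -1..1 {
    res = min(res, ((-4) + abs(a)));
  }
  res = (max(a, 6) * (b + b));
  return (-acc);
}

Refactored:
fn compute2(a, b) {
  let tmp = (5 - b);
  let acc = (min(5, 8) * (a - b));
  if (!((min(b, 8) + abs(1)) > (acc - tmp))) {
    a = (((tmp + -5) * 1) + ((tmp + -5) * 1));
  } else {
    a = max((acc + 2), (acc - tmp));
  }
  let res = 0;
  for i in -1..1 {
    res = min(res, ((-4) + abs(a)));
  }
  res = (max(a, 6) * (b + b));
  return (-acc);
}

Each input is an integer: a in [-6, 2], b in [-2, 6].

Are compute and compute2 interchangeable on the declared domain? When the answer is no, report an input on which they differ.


Although arithmetic usage differs, plus constant usage differs, 81/81 inputs agree.
verdict: equivalent
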